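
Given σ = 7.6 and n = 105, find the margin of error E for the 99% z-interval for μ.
Margin of error = 1.91

Margin of error = z* · σ/√n
= 2.576 · 7.6/√105
= 2.576 · 7.6/10.2470
= 1.91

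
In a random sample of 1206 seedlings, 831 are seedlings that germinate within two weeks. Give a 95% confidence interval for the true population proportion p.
(0.663, 0.715)

Proportion CI:
p̂ = 831/1206 = 0.68905
SE = √(p̂(1-p̂)/n) = √(0.68905 · 0.31095 / 1206) = 0.01333

z* = 1.960
Margin = z* · SE = 1.960 · 0.01333 = 0.0261

CI: 0.68905 ± 0.0261 = (0.663, 0.715)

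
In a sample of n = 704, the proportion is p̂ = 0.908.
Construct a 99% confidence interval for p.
(0.880, 0.936)

Proportion CI:
SE = √(p̂(1-p̂)/n) = √(0.908 · 0.092 / 704) = 0.01089

z* = 2.576
Margin = z* · SE = 2.576 · 0.01089 = 0.0281

CI: 0.908 ± 0.0281 = (0.880, 0.936)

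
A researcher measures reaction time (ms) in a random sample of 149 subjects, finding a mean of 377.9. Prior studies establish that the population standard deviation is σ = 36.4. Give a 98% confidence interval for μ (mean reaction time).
(370.96, 384.84)

z-interval (σ known):
z* = 2.326 for 98% confidence

Margin of error = z* · σ/√n = 2.326 · 36.4/√149 = 6.94

CI: (377.9 - 6.94, 377.9 + 6.94) = (370.96, 384.84)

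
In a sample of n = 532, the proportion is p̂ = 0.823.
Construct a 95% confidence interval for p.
(0.791, 0.855)

Proportion CI:
SE = √(p̂(1-p̂)/n) = √(0.823 · 0.177 / 532) = 0.01655

z* = 1.960
Margin = z* · SE = 1.960 · 0.01655 = 0.0324

CI: 0.823 ± 0.0324 = (0.791, 0.855)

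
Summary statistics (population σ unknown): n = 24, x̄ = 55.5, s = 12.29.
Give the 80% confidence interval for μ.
(52.19, 58.81)

t-interval (σ unknown):
df = n - 1 = 23
t* = 1.319 for 80% confidence

Margin of error = t* · s/√n = 1.319 · 12.29/√24 = 3.31

CI: (52.19, 58.81)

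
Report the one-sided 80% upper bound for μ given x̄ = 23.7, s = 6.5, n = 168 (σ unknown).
μ ≤ 24.12

Upper bound (one-sided):
t* = 0.844 (one-sided for 80%)
Upper bound = x̄ + t* · s/√n = 23.7 + 0.844 · 6.5/√168 = 24.12

We are 80% confident that μ ≤ 24.12.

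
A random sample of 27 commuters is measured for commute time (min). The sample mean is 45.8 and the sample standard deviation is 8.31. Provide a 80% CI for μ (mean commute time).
(43.70, 47.90)

t-interval (σ unknown):
df = n - 1 = 26
t* = 1.315 for 80% confidence

Margin of error = t* · s/√n = 1.315 · 8.31/√27 = 2.10

CI: (43.70, 47.90)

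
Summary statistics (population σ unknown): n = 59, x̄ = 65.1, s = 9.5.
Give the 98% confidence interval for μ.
(62.14, 68.06)

t-interval (σ unknown):
df = n - 1 = 58
t* = 2.392 for 98% confidence

Margin of error = t* · s/√n = 2.392 · 9.5/√59 = 2.96

CI: (62.14, 68.06)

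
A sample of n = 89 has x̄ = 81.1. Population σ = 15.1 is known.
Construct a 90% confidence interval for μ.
(78.47, 83.73)

z-interval (σ known):
z* = 1.645 for 90% confidence

Margin of error = z* · σ/√n = 1.645 · 15.1/√89 = 2.63

CI: (81.1 - 2.63, 81.1 + 2.63) = (78.47, 83.73)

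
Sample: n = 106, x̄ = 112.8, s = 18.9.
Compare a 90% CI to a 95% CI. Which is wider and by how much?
95% CI is wider by 1.19

df = 105
90% CI: t* = 1.659, (109.75, 115.85), width = 2 · t* · s/√n = 6.09
95% CI: t* = 1.983, (109.16, 116.44), width = 2 · t* · s/√n = 7.28

The 95% CI is wider by 7.28 - 6.09 = 1.19.
Higher confidence requires a wider interval.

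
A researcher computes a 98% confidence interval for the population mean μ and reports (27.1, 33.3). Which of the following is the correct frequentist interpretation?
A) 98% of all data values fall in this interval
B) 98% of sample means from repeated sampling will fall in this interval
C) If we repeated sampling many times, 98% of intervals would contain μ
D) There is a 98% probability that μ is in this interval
C

A) Wrong — a CI is about the parameter μ, not individual data values.
B) Wrong — coverage applies to intervals containing μ, not to future x̄ values.
C) Correct — this is the frequentist long-run coverage interpretation.
D) Wrong — μ is fixed; the randomness lives in the interval, not in μ.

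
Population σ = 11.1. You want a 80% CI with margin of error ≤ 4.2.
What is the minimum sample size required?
n ≥ 12

For margin E ≤ 4.2:
n ≥ (z* · σ / E)²
n ≥ (1.282 · 11.1 / 4.2)²
n ≥ 11.48

Minimum n = 12 (rounding up)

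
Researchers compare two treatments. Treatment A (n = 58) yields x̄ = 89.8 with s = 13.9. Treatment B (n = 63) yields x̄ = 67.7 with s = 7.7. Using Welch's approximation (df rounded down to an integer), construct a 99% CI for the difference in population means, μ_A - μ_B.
(16.66, 27.54)

Difference: x̄₁ - x̄₂ = 22.10
SE = √(s₁²/n₁ + s₂²/n₂) = √(13.9²/58 + 7.7²/63) = 2.0670
df = 87.35 → 87 (Welch–Satterthwaite, rounded down)
t* = 2.634

CI: 22.10 ± 2.634 · 2.0670 = 22.10 ± 5.44 = (16.66, 27.54)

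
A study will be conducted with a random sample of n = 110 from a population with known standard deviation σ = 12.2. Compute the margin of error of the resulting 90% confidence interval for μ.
Margin of error = 1.91

Margin of error = z* · σ/√n
= 1.645 · 12.2/√110
= 1.645 · 12.2/10.4881
= 1.91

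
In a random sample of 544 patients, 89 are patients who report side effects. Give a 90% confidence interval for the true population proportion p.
(0.138, 0.190)

Proportion CI:
p̂ = 89/544 = 0.16360
SE = √(p̂(1-p̂)/n) = √(0.16360 · 0.83640 / 544) = 0.01586

z* = 1.645
Margin = z* · SE = 1.645 · 0.01586 = 0.0261

CI: 0.16360 ± 0.0261 = (0.138, 0.190)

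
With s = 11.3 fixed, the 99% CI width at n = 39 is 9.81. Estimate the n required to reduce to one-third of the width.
n ≈ 351

CI width ∝ 1/√n
To reduce width by factor 3, need √n to grow by 3 → need 3² = 9 times as many samples.

Current: n = 39, width = 9.81
New: n = 351, width ≈ 3.12

Width reduced by factor of 9.81/3.12 = 3.14.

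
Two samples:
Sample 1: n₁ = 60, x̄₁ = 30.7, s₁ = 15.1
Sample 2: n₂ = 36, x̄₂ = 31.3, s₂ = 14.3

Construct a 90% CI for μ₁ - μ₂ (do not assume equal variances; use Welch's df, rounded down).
(-5.73, 4.53)

Difference: x̄₁ - x̄₂ = -0.60
SE = √(s₁²/n₁ + s₂²/n₂) = √(15.1²/60 + 14.3²/36) = 3.0790
df = 77.04 → 77 (Welch–Satterthwaite, rounded down)
t* = 1.665

CI: -0.60 ± 1.665 · 3.0790 = -0.60 ± 5.13 = (-5.73, 4.53)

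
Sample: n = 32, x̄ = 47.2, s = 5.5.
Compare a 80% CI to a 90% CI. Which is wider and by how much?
90% CI is wider by 0.75

df = 31
80% CI: t* = 1.309, (45.93, 48.47), width = 2 · t* · s/√n = 2.55
90% CI: t* = 1.696, (45.55, 48.85), width = 2 · t* · s/√n = 3.30

The 90% CI is wider by 3.30 - 2.55 = 0.75.
Higher confidence requires a wider interval.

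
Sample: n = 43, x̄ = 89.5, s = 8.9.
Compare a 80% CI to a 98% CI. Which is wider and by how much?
98% CI is wider by 3.03

df = 42
80% CI: t* = 1.302, (87.73, 91.27), width = 2 · t* · s/√n = 3.53
98% CI: t* = 2.418, (86.22, 92.78), width = 2 · t* · s/√n = 6.56

The 98% CI is wider by 6.56 - 3.53 = 3.03.
Higher confidence requires a wider interval.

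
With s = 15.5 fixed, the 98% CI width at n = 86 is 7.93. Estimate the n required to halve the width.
n ≈ 344

CI width ∝ 1/√n
To reduce width by factor 2, need √n to grow by 2 → need 2² = 4 times as many samples.

Current: n = 86, width = 7.93
New: n = 344, width ≈ 3.91

Width reduced by factor of 7.93/3.91 = 2.03.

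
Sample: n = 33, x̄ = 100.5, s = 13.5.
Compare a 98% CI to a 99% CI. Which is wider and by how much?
99% CI is wider by 1.36

df = 32
98% CI: t* = 2.449, (94.74, 106.26), width = 2 · t* · s/√n = 11.51
99% CI: t* = 2.738, (94.07, 106.93), width = 2 · t* · s/√n = 12.87

The 99% CI is wider by 12.87 - 11.51 = 1.36.
Higher confidence requires a wider interval.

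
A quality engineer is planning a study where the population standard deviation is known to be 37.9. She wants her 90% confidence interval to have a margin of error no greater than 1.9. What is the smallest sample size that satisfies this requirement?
n ≥ 1077

For margin E ≤ 1.9:
n ≥ (z* · σ / E)²
n ≥ (1.645 · 37.9 / 1.9)²
n ≥ 1076.72

Minimum n = 1077 (rounding up)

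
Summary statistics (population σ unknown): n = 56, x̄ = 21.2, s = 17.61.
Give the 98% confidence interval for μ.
(15.56, 26.84)

t-interval (σ unknown):
df = n - 1 = 55
t* = 2.396 for 98% confidence

Margin of error = t* · s/√n = 2.396 · 17.61/√56 = 5.64

CI: (15.56, 26.84)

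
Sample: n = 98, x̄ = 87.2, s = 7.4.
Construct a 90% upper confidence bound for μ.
μ ≤ 88.16

Upper bound (one-sided):
t* = 1.290 (one-sided for 90%)
Upper bound = x̄ + t* · s/√n = 87.2 + 1.290 · 7.4/√98 = 88.16

We are 90% confident that μ ≤ 88.16.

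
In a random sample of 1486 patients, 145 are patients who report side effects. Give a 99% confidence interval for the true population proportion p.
(0.078, 0.117)

Proportion CI:
p̂ = 145/1486 = 0.09758
SE = √(p̂(1-p̂)/n) = √(0.09758 · 0.90242 / 1486) = 0.00770

z* = 2.576
Margin = z* · SE = 2.576 · 0.00770 = 0.0198

CI: 0.09758 ± 0.0198 = (0.078, 0.117)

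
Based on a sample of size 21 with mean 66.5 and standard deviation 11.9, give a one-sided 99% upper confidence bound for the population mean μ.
μ ≤ 73.06

Upper bound (one-sided):
t* = 2.528 (one-sided for 99%)
Upper bound = x̄ + t* · s/√n = 66.5 + 2.528 · 11.9/√21 = 73.06

We are 99% confident that μ ≤ 73.06.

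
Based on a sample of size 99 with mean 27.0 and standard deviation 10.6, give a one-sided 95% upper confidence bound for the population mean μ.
μ ≤ 28.77

Upper bound (one-sided):
t* = 1.661 (one-sided for 95%)
Upper bound = x̄ + t* · s/√n = 27.0 + 1.661 · 10.6/√99 = 28.77

We are 95% confident that μ ≤ 28.77.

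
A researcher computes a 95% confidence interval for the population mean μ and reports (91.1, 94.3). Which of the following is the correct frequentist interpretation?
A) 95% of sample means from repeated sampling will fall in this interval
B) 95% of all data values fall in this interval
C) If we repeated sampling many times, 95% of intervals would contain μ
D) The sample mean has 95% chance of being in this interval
C

A) Wrong — coverage applies to intervals containing μ, not to future x̄ values.
B) Wrong — a CI is about the parameter μ, not individual data values.
C) Correct — this is the frequentist long-run coverage interpretation.
D) Wrong — x̄ is observed and sits in the interval by construction.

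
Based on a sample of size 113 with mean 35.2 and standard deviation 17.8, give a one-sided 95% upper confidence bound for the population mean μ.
μ ≤ 37.98

Upper bound (one-sided):
t* = 1.659 (one-sided for 95%)
Upper bound = x̄ + t* · s/√n = 35.2 + 1.659 · 17.8/√113 = 37.98

We are 95% confident that μ ≤ 37.98.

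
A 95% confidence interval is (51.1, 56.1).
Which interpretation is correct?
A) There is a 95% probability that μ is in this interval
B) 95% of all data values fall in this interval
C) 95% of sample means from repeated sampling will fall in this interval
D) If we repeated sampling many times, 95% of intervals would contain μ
D

A) Wrong — μ is fixed; the randomness lives in the interval, not in μ.
B) Wrong — a CI is about the parameter μ, not individual data values.
C) Wrong — coverage applies to intervals containing μ, not to future x̄ values.
D) Correct — this is the frequentist long-run coverage interpretation.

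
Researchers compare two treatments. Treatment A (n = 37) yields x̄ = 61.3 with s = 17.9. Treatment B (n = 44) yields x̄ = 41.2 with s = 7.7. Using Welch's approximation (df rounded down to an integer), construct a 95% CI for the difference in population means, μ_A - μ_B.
(13.74, 26.46)

Difference: x̄₁ - x̄₂ = 20.10
SE = √(s₁²/n₁ + s₂²/n₂) = √(17.9²/37 + 7.7²/44) = 3.1634
df = 47.12 → 47 (Welch–Satterthwaite, rounded down)
t* = 2.012

CI: 20.10 ± 2.012 · 3.1634 = 20.10 ± 6.36 = (13.74, 26.46)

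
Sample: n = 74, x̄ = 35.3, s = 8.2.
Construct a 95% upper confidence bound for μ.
μ ≤ 36.89

Upper bound (one-sided):
t* = 1.666 (one-sided for 95%)
Upper bound = x̄ + t* · s/√n = 35.3 + 1.666 · 8.2/√74 = 36.89

We are 95% confident that μ ≤ 36.89.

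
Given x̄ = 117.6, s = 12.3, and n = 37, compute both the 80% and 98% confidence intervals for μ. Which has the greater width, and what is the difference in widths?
98% CI is wider by 4.56

df = 36
80% CI: t* = 1.306, (114.96, 120.24), width = 2 · t* · s/√n = 5.28
98% CI: t* = 2.434, (112.68, 122.52), width = 2 · t* · s/√n = 9.84

The 98% CI is wider by 9.84 - 5.28 = 4.56.
Higher confidence requires a wider interval.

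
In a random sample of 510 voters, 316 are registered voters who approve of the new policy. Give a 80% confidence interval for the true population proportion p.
(0.592, 0.647)

Proportion CI:
p̂ = 316/510 = 0.61961
SE = √(p̂(1-p̂)/n) = √(0.61961 · 0.38039 / 510) = 0.02150

z* = 1.282
Margin = z* · SE = 1.282 · 0.02150 = 0.0276

CI: 0.61961 ± 0.0276 = (0.592, 0.647)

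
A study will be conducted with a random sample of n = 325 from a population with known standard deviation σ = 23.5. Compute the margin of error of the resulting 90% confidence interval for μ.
Margin of error = 2.14

Margin of error = z* · σ/√n
= 1.645 · 23.5/√325
= 1.645 · 23.5/18.0278
= 2.14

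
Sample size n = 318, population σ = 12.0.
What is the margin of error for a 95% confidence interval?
Margin of error = 1.32

Margin of error = z* · σ/√n
= 1.960 · 12.0/√318
= 1.960 · 12.0/17.8326
= 1.32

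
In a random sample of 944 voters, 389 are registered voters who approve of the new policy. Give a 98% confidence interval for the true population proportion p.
(0.375, 0.449)

Proportion CI:
p̂ = 389/944 = 0.41208
SE = √(p̂(1-p̂)/n) = √(0.41208 · 0.58792 / 944) = 0.01602

z* = 2.326
Margin = z* · SE = 2.326 · 0.01602 = 0.0373

CI: 0.41208 ± 0.0373 = (0.375, 0.449)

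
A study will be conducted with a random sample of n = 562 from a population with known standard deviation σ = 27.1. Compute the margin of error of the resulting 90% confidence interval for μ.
Margin of error = 1.88

Margin of error = z* · σ/√n
= 1.645 · 27.1/√562
= 1.645 · 27.1/23.7065
= 1.88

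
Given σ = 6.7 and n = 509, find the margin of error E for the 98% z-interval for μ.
Margin of error = 0.69

Margin of error = z* · σ/√n
= 2.326 · 6.7/√509
= 2.326 · 6.7/22.5610
= 0.69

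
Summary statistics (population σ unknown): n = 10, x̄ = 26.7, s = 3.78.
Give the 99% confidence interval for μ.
(22.82, 30.58)

t-interval (σ unknown):
df = n - 1 = 9
t* = 3.250 for 99% confidence

Margin of error = t* · s/√n = 3.250 · 3.78/√10 = 3.88

CI: (22.82, 30.58)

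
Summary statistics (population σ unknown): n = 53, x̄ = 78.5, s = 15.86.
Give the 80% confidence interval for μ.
(75.67, 81.33)

t-interval (σ unknown):
df = n - 1 = 52
t* = 1.298 for 80% confidence

Margin of error = t* · s/√n = 1.298 · 15.86/√53 = 2.83

CI: (75.67, 81.33)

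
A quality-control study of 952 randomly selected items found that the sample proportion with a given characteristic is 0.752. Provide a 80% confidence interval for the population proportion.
(0.734, 0.770)

Proportion CI:
SE = √(p̂(1-p̂)/n) = √(0.752 · 0.248 / 952) = 0.01400

z* = 1.282
Margin = z* · SE = 1.282 · 0.01400 = 0.0179

CI: 0.752 ± 0.0179 = (0.734, 0.770)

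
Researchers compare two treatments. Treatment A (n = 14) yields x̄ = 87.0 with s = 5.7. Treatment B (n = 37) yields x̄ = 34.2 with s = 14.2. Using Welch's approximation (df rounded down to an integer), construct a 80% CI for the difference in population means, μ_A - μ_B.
(49.18, 56.42)

Difference: x̄₁ - x̄₂ = 52.80
SE = √(s₁²/n₁ + s₂²/n₂) = √(5.7²/14 + 14.2²/37) = 2.7876
df = 48.72 → 48 (Welch–Satterthwaite, rounded down)
t* = 1.299

CI: 52.80 ± 1.299 · 2.7876 = 52.80 ± 3.62 = (49.18, 56.42)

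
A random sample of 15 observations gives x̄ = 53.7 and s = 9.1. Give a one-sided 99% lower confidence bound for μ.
μ ≥ 47.53

Lower bound (one-sided):
t* = 2.624 (one-sided for 99%)
Lower bound = x̄ - t* · s/√n = 53.7 - 2.624 · 9.1/√15 = 47.53

We are 99% confident that μ ≥ 47.53.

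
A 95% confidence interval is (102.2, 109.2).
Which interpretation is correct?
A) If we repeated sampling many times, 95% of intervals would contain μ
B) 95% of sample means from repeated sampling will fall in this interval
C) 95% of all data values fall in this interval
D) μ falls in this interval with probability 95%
A

A) Correct — this is the frequentist long-run coverage interpretation.
B) Wrong — coverage applies to intervals containing μ, not to future x̄ values.
C) Wrong — a CI is about the parameter μ, not individual data values.
D) Wrong — μ is fixed; the randomness lives in the interval, not in μ.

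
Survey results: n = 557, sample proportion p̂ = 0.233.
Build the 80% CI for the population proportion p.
(0.210, 0.256)

Proportion CI:
SE = √(p̂(1-p̂)/n) = √(0.233 · 0.767 / 557) = 0.01791

z* = 1.282
Margin = z* · SE = 1.282 · 0.01791 = 0.0230

CI: 0.233 ± 0.0230 = (0.210, 0.256)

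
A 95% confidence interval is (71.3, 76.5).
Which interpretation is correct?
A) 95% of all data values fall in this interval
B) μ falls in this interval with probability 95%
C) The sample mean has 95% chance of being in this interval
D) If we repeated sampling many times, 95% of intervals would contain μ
D

A) Wrong — a CI is about the parameter μ, not individual data values.
B) Wrong — μ is fixed; the randomness lives in the interval, not in μ.
C) Wrong — x̄ is observed and sits in the interval by construction.
D) Correct — this is the frequentist long-run coverage interpretation.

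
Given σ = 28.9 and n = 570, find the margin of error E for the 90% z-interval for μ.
Margin of error = 1.99

Margin of error = z* · σ/√n
= 1.645 · 28.9/√570
= 1.645 · 28.9/23.8747
= 1.99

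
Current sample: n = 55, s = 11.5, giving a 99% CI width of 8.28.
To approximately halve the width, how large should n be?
n ≈ 220

CI width ∝ 1/√n
To reduce width by factor 2, need √n to grow by 2 → need 2² = 4 times as many samples.

Current: n = 55, width = 8.28
New: n = 220, width ≈ 4.03

Width reduced by factor of 8.28/4.03 = 2.05.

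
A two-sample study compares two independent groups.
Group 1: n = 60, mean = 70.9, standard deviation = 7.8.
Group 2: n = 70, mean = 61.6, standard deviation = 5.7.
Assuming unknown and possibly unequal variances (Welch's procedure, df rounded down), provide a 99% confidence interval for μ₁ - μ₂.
(6.11, 12.49)

Difference: x̄₁ - x̄₂ = 9.30
SE = √(s₁²/n₁ + s₂²/n₂) = √(7.8²/60 + 5.7²/70) = 1.2158
df = 106.33 → 106 (Welch–Satterthwaite, rounded down)
t* = 2.623

CI: 9.30 ± 2.623 · 1.2158 = 9.30 ± 3.19 = (6.11, 12.49)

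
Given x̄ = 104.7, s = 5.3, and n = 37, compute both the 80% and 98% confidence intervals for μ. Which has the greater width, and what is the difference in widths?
98% CI is wider by 1.96

df = 36
80% CI: t* = 1.306, (103.56, 105.84), width = 2 · t* · s/√n = 2.28
98% CI: t* = 2.434, (102.58, 106.82), width = 2 · t* · s/√n = 4.24

The 98% CI is wider by 4.24 - 2.28 = 1.96.
Higher confidence requires a wider interval.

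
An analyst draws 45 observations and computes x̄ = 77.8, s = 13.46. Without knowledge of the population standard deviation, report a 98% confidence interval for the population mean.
(72.96, 82.64)

t-interval (σ unknown):
df = n - 1 = 44
t* = 2.414 for 98% confidence

Margin of error = t* · s/√n = 2.414 · 13.46/√45 = 4.84

CI: (72.96, 82.64)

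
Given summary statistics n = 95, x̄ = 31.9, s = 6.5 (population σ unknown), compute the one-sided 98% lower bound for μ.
μ ≥ 30.51

Lower bound (one-sided):
t* = 2.083 (one-sided for 98%)
Lower bound = x̄ - t* · s/√n = 31.9 - 2.083 · 6.5/√95 = 30.51

We are 98% confident that μ ≥ 30.51.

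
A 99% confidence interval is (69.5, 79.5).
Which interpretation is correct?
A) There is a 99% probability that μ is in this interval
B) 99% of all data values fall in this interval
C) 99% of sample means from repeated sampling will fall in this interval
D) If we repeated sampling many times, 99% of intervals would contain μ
D

A) Wrong — μ is fixed; the randomness lives in the interval, not in μ.
B) Wrong — a CI is about the parameter μ, not individual data values.
C) Wrong — coverage applies to intervals containing μ, not to future x̄ values.
D) Correct — this is the frequentist long-run coverage interpretation.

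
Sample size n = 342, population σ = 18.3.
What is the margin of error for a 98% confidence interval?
Margin of error = 2.30

Margin of error = z* · σ/√n
= 2.326 · 18.3/√342
= 2.326 · 18.3/18.4932
= 2.30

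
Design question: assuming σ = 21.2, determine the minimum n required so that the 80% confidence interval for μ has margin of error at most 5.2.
n ≥ 28

For margin E ≤ 5.2:
n ≥ (z* · σ / E)²
n ≥ (1.282 · 21.2 / 5.2)²
n ≥ 27.32

Minimum n = 28 (rounding up)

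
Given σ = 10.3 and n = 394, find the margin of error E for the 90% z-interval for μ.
Margin of error = 0.85

Margin of error = z* · σ/√n
= 1.645 · 10.3/√394
= 1.645 · 10.3/19.8494
= 0.85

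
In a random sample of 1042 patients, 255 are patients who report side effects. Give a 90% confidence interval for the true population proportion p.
(0.223, 0.267)

Proportion CI:
p̂ = 255/1042 = 0.24472
SE = √(p̂(1-p̂)/n) = √(0.24472 · 0.75528 / 1042) = 0.01332

z* = 1.645
Margin = z* · SE = 1.645 · 0.01332 = 0.0219

CI: 0.24472 ± 0.0219 = (0.223, 0.267)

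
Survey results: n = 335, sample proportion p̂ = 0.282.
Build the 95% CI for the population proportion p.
(0.234, 0.330)

Proportion CI:
SE = √(p̂(1-p̂)/n) = √(0.282 · 0.718 / 335) = 0.02458

z* = 1.960
Margin = z* · SE = 1.960 · 0.02458 = 0.0482

CI: 0.282 ± 0.0482 = (0.234, 0.330)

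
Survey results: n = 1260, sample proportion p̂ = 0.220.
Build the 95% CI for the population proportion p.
(0.197, 0.243)

Proportion CI:
SE = √(p̂(1-p̂)/n) = √(0.220 · 0.780 / 1260) = 0.01167

z* = 1.960
Margin = z* · SE = 1.960 · 0.01167 = 0.0229

CI: 0.220 ± 0.0229 = (0.197, 0.243)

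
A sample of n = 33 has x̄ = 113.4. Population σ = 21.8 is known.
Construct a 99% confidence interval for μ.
(103.62, 123.18)

z-interval (σ known):
z* = 2.576 for 99% confidence

Margin of error = z* · σ/√n = 2.576 · 21.8/√33 = 9.78

CI: (113.4 - 9.78, 113.4 + 9.78) = (103.62, 123.18)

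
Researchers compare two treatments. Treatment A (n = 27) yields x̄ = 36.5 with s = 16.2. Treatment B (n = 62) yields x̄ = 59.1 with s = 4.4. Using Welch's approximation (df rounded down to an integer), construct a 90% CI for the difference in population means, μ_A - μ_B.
(-27.99, -17.21)

Difference: x̄₁ - x̄₂ = -22.60
SE = √(s₁²/n₁ + s₂²/n₂) = √(16.2²/27 + 4.4²/62) = 3.1674
df = 27.69 → 27 (Welch–Satterthwaite, rounded down)
t* = 1.703

CI: -22.60 ± 1.703 · 3.1674 = -22.60 ± 5.39 = (-27.99, -17.21)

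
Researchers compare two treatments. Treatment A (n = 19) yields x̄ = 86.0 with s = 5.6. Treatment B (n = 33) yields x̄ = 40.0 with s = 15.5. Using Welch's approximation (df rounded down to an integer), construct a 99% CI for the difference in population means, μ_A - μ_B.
(37.96, 54.04)

Difference: x̄₁ - x̄₂ = 46.00
SE = √(s₁²/n₁ + s₂²/n₂) = √(5.6²/19 + 15.5²/33) = 2.9884
df = 44.12 → 44 (Welch–Satterthwaite, rounded down)
t* = 2.692

CI: 46.00 ± 2.692 · 2.9884 = 46.00 ± 8.04 = (37.96, 54.04)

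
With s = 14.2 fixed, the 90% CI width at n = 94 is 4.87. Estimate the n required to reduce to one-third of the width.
n ≈ 846

CI width ∝ 1/√n
To reduce width by factor 3, need √n to grow by 3 → need 3² = 9 times as many samples.

Current: n = 94, width = 4.87
New: n = 846, width ≈ 1.61

Width reduced by factor of 4.87/1.61 = 3.02.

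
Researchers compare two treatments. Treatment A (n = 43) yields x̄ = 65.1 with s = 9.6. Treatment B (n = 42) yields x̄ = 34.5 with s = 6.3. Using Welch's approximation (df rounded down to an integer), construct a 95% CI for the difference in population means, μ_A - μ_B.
(27.10, 34.10)

Difference: x̄₁ - x̄₂ = 30.60
SE = √(s₁²/n₁ + s₂²/n₂) = √(9.6²/43 + 6.3²/42) = 1.7573
df = 72.72 → 72 (Welch–Satterthwaite, rounded down)
t* = 1.993

CI: 30.60 ± 1.993 · 1.7573 = 30.60 ± 3.50 = (27.10, 34.10)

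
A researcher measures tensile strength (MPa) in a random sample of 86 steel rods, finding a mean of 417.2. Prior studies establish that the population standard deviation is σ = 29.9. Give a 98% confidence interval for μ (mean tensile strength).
(409.70, 424.70)

z-interval (σ known):
z* = 2.326 for 98% confidence

Margin of error = z* · σ/√n = 2.326 · 29.9/√86 = 7.50

CI: (417.2 - 7.50, 417.2 + 7.50) = (409.70, 424.70)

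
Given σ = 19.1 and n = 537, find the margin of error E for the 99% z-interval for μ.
Margin of error = 2.12

Margin of error = z* · σ/√n
= 2.576 · 19.1/√537
= 2.576 · 19.1/23.1733
= 2.12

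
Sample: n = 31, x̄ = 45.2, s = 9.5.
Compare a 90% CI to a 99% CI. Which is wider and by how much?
99% CI is wider by 3.59

df = 30
90% CI: t* = 1.697, (42.30, 48.10), width = 2 · t* · s/√n = 5.79
99% CI: t* = 2.750, (40.51, 49.89), width = 2 · t* · s/√n = 9.38

The 99% CI is wider by 9.38 - 5.79 = 3.59.
Higher confidence requires a wider interval.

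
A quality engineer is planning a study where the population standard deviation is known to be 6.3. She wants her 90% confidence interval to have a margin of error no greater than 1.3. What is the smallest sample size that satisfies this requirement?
n ≥ 64

For margin E ≤ 1.3:
n ≥ (z* · σ / E)²
n ≥ (1.645 · 6.3 / 1.3)²
n ≥ 63.55

Minimum n = 64 (rounding up)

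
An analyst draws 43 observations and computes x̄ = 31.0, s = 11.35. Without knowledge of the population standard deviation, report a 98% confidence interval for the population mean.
(26.81, 35.19)

t-interval (σ unknown):
df = n - 1 = 42
t* = 2.418 for 98% confidence

Margin of error = t* · s/√n = 2.418 · 11.35/√43 = 4.19

CI: (26.81, 35.19)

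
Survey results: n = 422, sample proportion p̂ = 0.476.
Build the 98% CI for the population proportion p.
(0.419, 0.533)

Proportion CI:
SE = √(p̂(1-p̂)/n) = √(0.476 · 0.524 / 422) = 0.02431

z* = 2.326
Margin = z* · SE = 2.326 · 0.02431 = 0.0565

CI: 0.476 ± 0.0565 = (0.419, 0.533)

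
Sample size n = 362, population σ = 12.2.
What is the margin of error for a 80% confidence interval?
Margin of error = 0.82

Margin of error = z* · σ/√n
= 1.282 · 12.2/√362
= 1.282 · 12.2/19.0263
= 0.82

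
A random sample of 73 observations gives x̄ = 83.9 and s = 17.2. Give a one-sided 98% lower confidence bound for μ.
μ ≥ 79.69

Lower bound (one-sided):
t* = 2.092 (one-sided for 98%)
Lower bound = x̄ - t* · s/√n = 83.9 - 2.092 · 17.2/√73 = 79.69

We are 98% confident that μ ≥ 79.69.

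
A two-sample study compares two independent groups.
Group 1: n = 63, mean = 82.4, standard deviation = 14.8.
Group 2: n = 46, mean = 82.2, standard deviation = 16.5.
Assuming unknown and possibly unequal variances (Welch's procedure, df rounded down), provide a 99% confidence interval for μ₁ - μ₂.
(-7.87, 8.27)

Difference: x̄₁ - x̄₂ = 0.20
SE = √(s₁²/n₁ + s₂²/n₂) = √(14.8²/63 + 16.5²/46) = 3.0652
df = 90.69 → 90 (Welch–Satterthwaite, rounded down)
t* = 2.632

CI: 0.20 ± 2.632 · 3.0652 = 0.20 ± 8.07 = (-7.87, 8.27)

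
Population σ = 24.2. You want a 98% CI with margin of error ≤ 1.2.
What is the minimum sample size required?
n ≥ 2201

For margin E ≤ 1.2:
n ≥ (z* · σ / E)²
n ≥ (2.326 · 24.2 / 1.2)²
n ≥ 2200.33

Minimum n = 2201 (rounding up)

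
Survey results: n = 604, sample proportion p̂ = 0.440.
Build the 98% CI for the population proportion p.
(0.393, 0.487)

Proportion CI:
SE = √(p̂(1-p̂)/n) = √(0.440 · 0.560 / 604) = 0.02020

z* = 2.326
Margin = z* · SE = 2.326 · 0.02020 = 0.0470

CI: 0.440 ± 0.0470 = (0.393, 0.487)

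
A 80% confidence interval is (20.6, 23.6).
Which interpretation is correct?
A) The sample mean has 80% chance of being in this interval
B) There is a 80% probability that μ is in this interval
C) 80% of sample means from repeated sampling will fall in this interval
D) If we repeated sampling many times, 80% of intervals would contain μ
D

A) Wrong — x̄ is observed and sits in the interval by construction.
B) Wrong — μ is fixed; the randomness lives in the interval, not in μ.
C) Wrong — coverage applies to intervals containing μ, not to future x̄ values.
D) Correct — this is the frequentist long-run coverage interpretation.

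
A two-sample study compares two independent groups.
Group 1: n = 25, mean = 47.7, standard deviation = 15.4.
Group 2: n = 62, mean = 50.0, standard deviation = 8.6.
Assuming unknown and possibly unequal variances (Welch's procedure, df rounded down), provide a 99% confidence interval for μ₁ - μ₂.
(-11.29, 6.69)

Difference: x̄₁ - x̄₂ = -2.30
SE = √(s₁²/n₁ + s₂²/n₂) = √(15.4²/25 + 8.6²/62) = 3.2679
df = 30.23 → 30 (Welch–Satterthwaite, rounded down)
t* = 2.750

CI: -2.30 ± 2.750 · 3.2679 = -2.30 ± 8.99 = (-11.29, 6.69)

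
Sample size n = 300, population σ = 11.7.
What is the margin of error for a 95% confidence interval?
Margin of error = 1.32

Margin of error = z* · σ/√n
= 1.960 · 11.7/√300
= 1.960 · 11.7/17.3205
= 1.32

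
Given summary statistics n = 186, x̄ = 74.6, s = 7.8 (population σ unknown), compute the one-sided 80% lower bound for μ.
μ ≥ 74.12

Lower bound (one-sided):
t* = 0.844 (one-sided for 80%)
Lower bound = x̄ - t* · s/√n = 74.6 - 0.844 · 7.8/√186 = 74.12

We are 80% confident that μ ≥ 74.12.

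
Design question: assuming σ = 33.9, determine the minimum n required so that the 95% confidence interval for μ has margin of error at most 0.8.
n ≥ 6899

For margin E ≤ 0.8:
n ≥ (z* · σ / E)²
n ≥ (1.960 · 33.9 / 0.8)²
n ≥ 6898.13

Minimum n = 6899 (rounding up)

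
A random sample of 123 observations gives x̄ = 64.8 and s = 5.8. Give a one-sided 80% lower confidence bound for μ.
μ ≥ 64.36

Lower bound (one-sided):
t* = 0.845 (one-sided for 80%)
Lower bound = x̄ - t* · s/√n = 64.8 - 0.845 · 5.8/√123 = 64.36

We are 80% confident that μ ≥ 64.36.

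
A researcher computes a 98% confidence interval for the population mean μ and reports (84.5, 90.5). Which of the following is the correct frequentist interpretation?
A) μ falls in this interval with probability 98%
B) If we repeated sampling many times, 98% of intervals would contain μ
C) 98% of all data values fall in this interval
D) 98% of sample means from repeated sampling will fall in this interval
B

A) Wrong — μ is fixed; the randomness lives in the interval, not in μ.
B) Correct — this is the frequentist long-run coverage interpretation.
C) Wrong — a CI is about the parameter μ, not individual data values.
D) Wrong — coverage applies to intervals containing μ, not to future x̄ values.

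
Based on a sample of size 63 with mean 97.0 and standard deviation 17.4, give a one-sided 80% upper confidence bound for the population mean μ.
μ ≤ 98.86

Upper bound (one-sided):
t* = 0.847 (one-sided for 80%)
Upper bound = x̄ + t* · s/√n = 97.0 + 0.847 · 17.4/√63 = 98.86

We are 80% confident that μ ≤ 98.86.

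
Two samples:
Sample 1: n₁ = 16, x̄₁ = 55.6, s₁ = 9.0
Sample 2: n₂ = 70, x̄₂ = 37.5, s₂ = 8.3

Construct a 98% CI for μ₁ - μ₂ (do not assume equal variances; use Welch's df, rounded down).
(11.91, 24.29)

Difference: x̄₁ - x̄₂ = 18.10
SE = √(s₁²/n₁ + s₂²/n₂) = √(9.0²/16 + 8.3²/70) = 2.4590
df = 21.22 → 21 (Welch–Satterthwaite, rounded down)
t* = 2.518

CI: 18.10 ± 2.518 · 2.4590 = 18.10 ± 6.19 = (11.91, 24.29)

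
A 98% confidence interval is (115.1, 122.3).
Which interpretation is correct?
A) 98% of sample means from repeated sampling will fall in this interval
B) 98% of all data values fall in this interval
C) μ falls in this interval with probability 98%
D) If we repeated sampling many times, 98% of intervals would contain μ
D

A) Wrong — coverage applies to intervals containing μ, not to future x̄ values.
B) Wrong — a CI is about the parameter μ, not individual data values.
C) Wrong — μ is fixed; the randomness lives in the interval, not in μ.
D) Correct — this is the frequentist long-run coverage interpretation.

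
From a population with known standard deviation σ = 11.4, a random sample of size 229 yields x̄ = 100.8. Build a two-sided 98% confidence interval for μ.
(99.05, 102.55)

z-interval (σ known):
z* = 2.326 for 98% confidence

Margin of error = z* · σ/√n = 2.326 · 11.4/√229 = 1.75

CI: (100.8 - 1.75, 100.8 + 1.75) = (99.05, 102.55)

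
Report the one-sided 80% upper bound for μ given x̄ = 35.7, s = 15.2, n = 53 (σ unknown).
μ ≤ 37.47

Upper bound (one-sided):
t* = 0.849 (one-sided for 80%)
Upper bound = x̄ + t* · s/√n = 35.7 + 0.849 · 15.2/√53 = 37.47

We are 80% confident that μ ≤ 37.47.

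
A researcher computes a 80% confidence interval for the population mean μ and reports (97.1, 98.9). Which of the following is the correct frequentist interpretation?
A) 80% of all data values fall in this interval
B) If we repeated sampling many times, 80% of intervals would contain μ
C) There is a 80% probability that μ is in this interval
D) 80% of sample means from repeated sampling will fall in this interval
B

A) Wrong — a CI is about the parameter μ, not individual data values.
B) Correct — this is the frequentist long-run coverage interpretation.
C) Wrong — μ is fixed; the randomness lives in the interval, not in μ.
D) Wrong — coverage applies to intervals containing μ, not to future x̄ values.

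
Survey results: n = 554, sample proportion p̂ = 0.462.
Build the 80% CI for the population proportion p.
(0.435, 0.489)

Proportion CI:
SE = √(p̂(1-p̂)/n) = √(0.462 · 0.538 / 554) = 0.02118

z* = 1.282
Margin = z* · SE = 1.282 · 0.02118 = 0.0272

CI: 0.462 ± 0.0272 = (0.435, 0.489)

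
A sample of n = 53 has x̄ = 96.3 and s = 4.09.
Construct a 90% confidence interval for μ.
(95.36, 97.24)

t-interval (σ unknown):
df = n - 1 = 52
t* = 1.675 for 90% confidence

Margin of error = t* · s/√n = 1.675 · 4.09/√53 = 0.94

CI: (95.36, 97.24)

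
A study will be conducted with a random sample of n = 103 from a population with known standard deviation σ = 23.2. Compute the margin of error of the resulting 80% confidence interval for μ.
Margin of error = 2.93

Margin of error = z* · σ/√n
= 1.282 · 23.2/√103
= 1.282 · 23.2/10.1489
= 2.93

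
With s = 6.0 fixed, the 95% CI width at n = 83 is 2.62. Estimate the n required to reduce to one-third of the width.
n ≈ 747

CI width ∝ 1/√n
To reduce width by factor 3, need √n to grow by 3 → need 3² = 9 times as many samples.

Current: n = 83, width = 2.62
New: n = 747, width ≈ 0.86

Width reduced by factor of 2.62/0.86 = 3.05.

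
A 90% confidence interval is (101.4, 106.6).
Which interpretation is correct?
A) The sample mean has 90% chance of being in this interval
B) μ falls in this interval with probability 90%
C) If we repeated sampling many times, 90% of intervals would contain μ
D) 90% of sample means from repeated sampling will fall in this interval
C

A) Wrong — x̄ is observed and sits in the interval by construction.
B) Wrong — μ is fixed; the randomness lives in the interval, not in μ.
C) Correct — this is the frequentist long-run coverage interpretation.
D) Wrong — coverage applies to intervals containing μ, not to future x̄ values.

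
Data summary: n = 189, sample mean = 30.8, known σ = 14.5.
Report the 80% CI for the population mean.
(29.45, 32.15)

z-interval (σ known):
z* = 1.282 for 80% confidence

Margin of error = z* · σ/√n = 1.282 · 14.5/√189 = 1.35

CI: (30.8 - 1.35, 30.8 + 1.35) = (29.45, 32.15)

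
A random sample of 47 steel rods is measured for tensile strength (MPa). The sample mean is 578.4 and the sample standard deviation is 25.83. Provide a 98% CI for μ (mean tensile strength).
(569.32, 587.48)

t-interval (σ unknown):
df = n - 1 = 46
t* = 2.410 for 98% confidence

Margin of error = t* · s/√n = 2.410 · 25.83/√47 = 9.08

CI: (569.32, 587.48)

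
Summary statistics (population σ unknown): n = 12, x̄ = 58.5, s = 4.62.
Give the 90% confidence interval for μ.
(56.10, 60.90)

t-interval (σ unknown):
df = n - 1 = 11
t* = 1.796 for 90% confidence

Margin of error = t* · s/√n = 1.796 · 4.62/√12 = 2.40

CI: (56.10, 60.90)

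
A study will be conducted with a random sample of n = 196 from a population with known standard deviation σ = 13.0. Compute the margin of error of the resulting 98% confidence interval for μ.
Margin of error = 2.16

Margin of error = z* · σ/√n
= 2.326 · 13.0/√196
= 2.326 · 13.0/14.0000
= 2.16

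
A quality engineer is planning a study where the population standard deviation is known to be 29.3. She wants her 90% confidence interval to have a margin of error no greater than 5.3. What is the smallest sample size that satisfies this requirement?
n ≥ 83

For margin E ≤ 5.3:
n ≥ (z* · σ / E)²
n ≥ (1.645 · 29.3 / 5.3)²
n ≥ 82.70

Minimum n = 83 (rounding up)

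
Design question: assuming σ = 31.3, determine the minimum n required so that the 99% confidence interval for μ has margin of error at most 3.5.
n ≥ 531

For margin E ≤ 3.5:
n ≥ (z* · σ / E)²
n ≥ (2.576 · 31.3 / 3.5)²
n ≥ 530.69

Minimum n = 531 (rounding up)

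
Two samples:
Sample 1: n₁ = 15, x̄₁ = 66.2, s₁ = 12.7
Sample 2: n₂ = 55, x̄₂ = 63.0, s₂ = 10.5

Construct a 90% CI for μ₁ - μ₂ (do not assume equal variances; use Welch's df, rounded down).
(-2.98, 9.38)

Difference: x̄₁ - x̄₂ = 3.20
SE = √(s₁²/n₁ + s₂²/n₂) = √(12.7²/15 + 10.5²/55) = 3.5717
df = 19.53 → 19 (Welch–Satterthwaite, rounded down)
t* = 1.729

CI: 3.20 ± 1.729 · 3.5717 = 3.20 ± 6.18 = (-2.98, 9.38)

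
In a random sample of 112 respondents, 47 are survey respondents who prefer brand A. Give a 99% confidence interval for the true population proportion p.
(0.300, 0.540)

Proportion CI:
p̂ = 47/112 = 0.41964
SE = √(p̂(1-p̂)/n) = √(0.41964 · 0.58036 / 112) = 0.04663

z* = 2.576
Margin = z* · SE = 2.576 · 0.04663 = 0.1201

CI: 0.41964 ± 0.1201 = (0.300, 0.540)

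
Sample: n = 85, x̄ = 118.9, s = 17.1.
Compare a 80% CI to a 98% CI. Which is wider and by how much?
98% CI is wider by 4.01

df = 84
80% CI: t* = 1.292, (116.50, 121.30), width = 2 · t* · s/√n = 4.79
98% CI: t* = 2.372, (114.50, 123.30), width = 2 · t* · s/√n = 8.80

The 98% CI is wider by 8.80 - 4.79 = 4.01.
Higher confidence requires a wider interval.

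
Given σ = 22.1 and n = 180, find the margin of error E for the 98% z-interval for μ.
Margin of error = 3.83

Margin of error = z* · σ/√n
= 2.326 · 22.1/√180
= 2.326 · 22.1/13.4164
= 3.83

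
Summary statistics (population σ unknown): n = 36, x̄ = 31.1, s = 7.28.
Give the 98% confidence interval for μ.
(28.14, 34.06)

t-interval (σ unknown):
df = n - 1 = 35
t* = 2.438 for 98% confidence

Margin of error = t* · s/√n = 2.438 · 7.28/√36 = 2.96

CI: (28.14, 34.06)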